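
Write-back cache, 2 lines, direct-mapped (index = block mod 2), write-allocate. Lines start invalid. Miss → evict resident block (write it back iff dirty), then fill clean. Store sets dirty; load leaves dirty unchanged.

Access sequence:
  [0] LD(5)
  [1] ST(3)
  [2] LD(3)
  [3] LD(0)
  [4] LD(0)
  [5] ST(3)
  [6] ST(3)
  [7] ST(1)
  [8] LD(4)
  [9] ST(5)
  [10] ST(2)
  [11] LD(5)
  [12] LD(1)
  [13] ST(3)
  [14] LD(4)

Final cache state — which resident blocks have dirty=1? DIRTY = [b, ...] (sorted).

0: R B5 → L1 miss [-]
1: W B3 → L1 miss [D]
2: R B3 → L1 hit [D]
3: R B0 → L0 miss [-]
4: R B0 → L0 hit [-]
5: W B3 → L1 hit [D]
6: W B3 → L1 hit [D]
7: W B1 → L1 miss wb→B3 [D]
8: R B4 → L0 miss [-]
9: W B5 → L1 miss wb→B1 [D]
10: W B2 → L0 miss [D]
11: R B5 → L1 hit [D]
12: R B1 → L1 miss wb→B5 [-]
13: W B3 → L1 miss [D]
14: R B4 → L0 miss wb→B2 [-]

DIRTY = [3]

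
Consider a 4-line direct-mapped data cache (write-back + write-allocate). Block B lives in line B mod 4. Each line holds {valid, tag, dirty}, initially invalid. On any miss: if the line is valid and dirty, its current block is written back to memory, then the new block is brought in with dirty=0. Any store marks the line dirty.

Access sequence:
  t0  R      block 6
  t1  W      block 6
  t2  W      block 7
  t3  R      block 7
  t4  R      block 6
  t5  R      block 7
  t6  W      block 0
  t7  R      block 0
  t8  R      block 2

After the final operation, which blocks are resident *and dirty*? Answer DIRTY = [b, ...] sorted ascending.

0: R B6 -> L2 miss  d=-]
1: W B6 -> L2 hit  d=D]
2: W B7 -> L3 miss  d=D]
3: R B7 -> L3 hit  d=D]
4: R B6 -> L2 hit  d=D]
5: R B7 -> L3 hit  d=D]
6: W B0 -> L0 miss  d=D]
7: R B0 -> L0 hit  d=D]
8: R B2 -> L2 miss wb->B6  d=-]

DIRTY = [0, 7]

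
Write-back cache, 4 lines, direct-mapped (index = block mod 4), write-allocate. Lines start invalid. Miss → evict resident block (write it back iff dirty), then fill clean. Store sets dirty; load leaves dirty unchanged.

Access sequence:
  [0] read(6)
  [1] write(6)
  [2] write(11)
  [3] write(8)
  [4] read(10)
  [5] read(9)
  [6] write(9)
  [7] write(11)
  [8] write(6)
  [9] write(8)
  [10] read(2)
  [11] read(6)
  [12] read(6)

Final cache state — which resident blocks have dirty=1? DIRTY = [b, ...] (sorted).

DIRTY = [8, 9, 11]

0: R B6 → L2 miss [-]
1: W B6 → L2 hit [D]
2: W B11 → L3 miss [D]
3: W B8 → L0 miss [D]
4: R B10 → L2 miss wb→B6 [-]
5: R B9 → L1 miss [-]
6: W B9 → L1 hit [D]
7: W B11 → L3 hit [D]
8: W B6 → L2 miss [D]
9: W B8 → L0 hit [D]
10: R B2 → L2 miss wb→B6 [-]
11: R B6 → L2 miss [-]
12: R B6 → L2 hit [-]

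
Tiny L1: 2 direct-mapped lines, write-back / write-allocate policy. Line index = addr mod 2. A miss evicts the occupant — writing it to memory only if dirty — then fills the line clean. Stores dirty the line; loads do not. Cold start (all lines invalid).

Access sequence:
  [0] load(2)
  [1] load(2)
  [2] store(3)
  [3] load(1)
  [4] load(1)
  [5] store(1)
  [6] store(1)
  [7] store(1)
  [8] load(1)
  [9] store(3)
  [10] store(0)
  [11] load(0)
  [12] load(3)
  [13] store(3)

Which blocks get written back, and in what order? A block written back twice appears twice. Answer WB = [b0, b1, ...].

0: R B2 → L0 miss [-]
1: R B2 → L0 hit [-]
2: W B3 → L1 miss [D]
3: R B1 → L1 miss wb→B3 [-]
4: R B1 → L1 hit [-]
5: W B1 → L1 hit [D]
6: W B1 → L1 hit [D]
7: W B1 → L1 hit [D]
8: R B1 → L1 hit [D]
9: W B3 → L1 miss wb→B1 [D]
10: W B0 → L0 miss [D]
11: R B0 → L0 hit [D]
12: R B3 → L1 hit [D]
13: W B3 → L1 hit [D]

WB = [3, 1]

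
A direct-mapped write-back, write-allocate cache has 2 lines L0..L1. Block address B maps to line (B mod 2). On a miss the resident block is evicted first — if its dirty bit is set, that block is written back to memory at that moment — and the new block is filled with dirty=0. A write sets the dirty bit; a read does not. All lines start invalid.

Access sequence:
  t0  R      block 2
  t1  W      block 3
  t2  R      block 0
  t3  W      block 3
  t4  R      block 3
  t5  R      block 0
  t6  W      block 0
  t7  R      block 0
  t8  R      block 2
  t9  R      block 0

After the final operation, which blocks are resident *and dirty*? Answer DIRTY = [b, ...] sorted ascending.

DIRTY = [3]

0: R B2 → L0 miss [-]
1: W B3 → L1 miss [D]
2: R B0 → L0 miss [-]
3: W B3 → L1 hit [D]
4: R B3 → L1 hit [D]
5: R B0 → L0 hit [-]
6: W B0 → L0 hit [D]
7: R B0 → L0 hit [D]
8: R B2 → L0 miss wb→B0 [-]
9: R B0 → L0 miss [-]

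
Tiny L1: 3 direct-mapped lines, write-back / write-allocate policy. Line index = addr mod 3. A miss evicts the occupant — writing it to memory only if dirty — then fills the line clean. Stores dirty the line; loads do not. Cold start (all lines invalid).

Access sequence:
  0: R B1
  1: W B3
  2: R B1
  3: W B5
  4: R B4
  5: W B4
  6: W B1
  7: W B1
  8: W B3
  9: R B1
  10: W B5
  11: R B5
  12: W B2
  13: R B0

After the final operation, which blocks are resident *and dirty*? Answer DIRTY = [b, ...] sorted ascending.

0: R B1 -> L1 miss  d=-]
1: W B3 -> L0 miss  d=D]
2: R B1 -> L1 hit  d=-]
3: W B5 -> L2 miss  d=D]
4: R B4 -> L1 miss  d=-]
5: W B4 -> L1 hit  d=D]
6: W B1 -> L1 miss wb->B4  d=D]
7: W B1 -> L1 hit  d=D]
8: W B3 -> L0 hit  d=D]
9: R B1 -> L1 hit  d=D]
10: W B5 -> L2 hit  d=D]
11: R B5 -> L2 hit  d=D]
12: W B2 -> L2 miss wb->B5  d=D]
13: R B0 -> L0 miss wb->B3  d=-]

DIRTY = [1, 2]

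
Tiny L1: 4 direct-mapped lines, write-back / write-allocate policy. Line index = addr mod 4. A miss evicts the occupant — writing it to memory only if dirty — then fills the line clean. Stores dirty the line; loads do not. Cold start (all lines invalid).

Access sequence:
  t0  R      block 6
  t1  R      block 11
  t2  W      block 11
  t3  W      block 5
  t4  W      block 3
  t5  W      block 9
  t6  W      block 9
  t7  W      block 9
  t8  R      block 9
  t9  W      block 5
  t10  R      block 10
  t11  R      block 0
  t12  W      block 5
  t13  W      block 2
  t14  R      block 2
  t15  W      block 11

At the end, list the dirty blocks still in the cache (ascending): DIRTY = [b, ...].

0: R B6 → L2 miss [-]
1: R B11 → L3 miss [-]
2: W B11 → L3 hit [D]
3: W B5 → L1 miss [D]
4: W B3 → L3 miss wb→B11 [D]
5: W B9 → L1 miss wb→B5 [D]
6: W B9 → L1 hit [D]
7: W B9 → L1 hit [D]
8: R B9 → L1 hit [D]
9: W B5 → L1 miss wb→B9 [D]
10: R B10 → L2 miss [-]
11: R B0 → L0 miss [-]
12: W B5 → L1 hit [D]
13: W B2 → L2 miss [D]
14: R B2 → L2 hit [D]
15: W B11 → L3 miss wb→B3 [D]

DIRTY = [2, 5, 11]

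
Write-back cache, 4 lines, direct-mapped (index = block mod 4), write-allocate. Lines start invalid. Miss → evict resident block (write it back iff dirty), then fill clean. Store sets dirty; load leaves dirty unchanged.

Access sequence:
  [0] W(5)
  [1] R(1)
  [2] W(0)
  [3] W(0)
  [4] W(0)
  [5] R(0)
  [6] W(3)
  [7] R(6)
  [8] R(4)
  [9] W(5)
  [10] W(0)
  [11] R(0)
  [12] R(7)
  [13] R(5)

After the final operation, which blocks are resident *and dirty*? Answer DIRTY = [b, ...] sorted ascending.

  0 | W B5 → L1 miss [D]
  1 | R B1 → L1 miss wb→B5 [-]
  2 | W B0 → L0 miss [D]
  3 | W B0 → L0 hit [D]
  4 | W B0 → L0 hit [D]
  5 | R B0 → L0 hit [D]
  6 | W B3 → L3 miss [D]
  7 | R B6 → L2 miss [-]
  8 | R B4 → L0 miss wb→B0 [-]
  9 | W B5 → L1 miss [D]
  10 | W B0 → L0 miss [D]
  11 | R B0 → L0 hit [D]
  12 | R B7 → L3 miss wb→B3 [-]
  13 | R B5 → L1 hit [D]

DIRTY = [0, 5]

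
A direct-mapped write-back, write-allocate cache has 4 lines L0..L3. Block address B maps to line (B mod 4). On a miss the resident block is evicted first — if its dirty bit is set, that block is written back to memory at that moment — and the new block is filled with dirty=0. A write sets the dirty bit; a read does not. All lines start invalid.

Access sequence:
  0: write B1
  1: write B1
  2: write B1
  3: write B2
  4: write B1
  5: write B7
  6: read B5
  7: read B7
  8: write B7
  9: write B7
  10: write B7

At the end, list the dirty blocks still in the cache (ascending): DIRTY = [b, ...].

0: W B1 -> L1 miss  d=D]
1: W B1 -> L1 hit  d=D]
2: W B1 -> L1 hit  d=D]
3: W B2 -> L2 miss  d=D]
4: W B1 -> L1 hit  d=D]
5: W B7 -> L3 miss  d=D]
6: R B5 -> L1 miss wb->B1  d=-]
7: R B7 -> L3 hit  d=D]
8: W B7 -> L3 hit  d=D]
9: W B7 -> L3 hit  d=D]
10: W B7 -> L3 hit  d=D]

DIRTY = [2, 7]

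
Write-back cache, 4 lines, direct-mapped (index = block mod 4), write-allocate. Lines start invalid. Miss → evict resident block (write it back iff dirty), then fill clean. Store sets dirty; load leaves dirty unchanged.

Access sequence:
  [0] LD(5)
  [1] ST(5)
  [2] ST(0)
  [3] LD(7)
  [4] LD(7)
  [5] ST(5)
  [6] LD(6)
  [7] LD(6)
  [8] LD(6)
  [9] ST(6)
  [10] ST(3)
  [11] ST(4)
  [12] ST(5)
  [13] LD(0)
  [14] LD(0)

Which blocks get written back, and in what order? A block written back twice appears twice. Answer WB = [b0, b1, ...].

  0 | R B5 → L1 miss [-]
  1 | W B5 → L1 hit [D]
  2 | W B0 → L0 miss [D]
  3 | R B7 → L3 miss [-]
  4 | R B7 → L3 hit [-]
  5 | W B5 → L1 hit [D]
  6 | R B6 → L2 miss [-]
  7 | R B6 → L2 hit [-]
  8 | R B6 → L2 hit [-]
  9 | W B6 → L2 hit [D]
  10 | W B3 → L3 miss [D]
  11 | W B4 → L0 miss wb→B0 [D]
  12 | W B5 → L1 hit [D]
  13 | R B0 → L0 miss wb→B4 [-]
  14 | R B0 → L0 hit [-]

WB = [0, 4]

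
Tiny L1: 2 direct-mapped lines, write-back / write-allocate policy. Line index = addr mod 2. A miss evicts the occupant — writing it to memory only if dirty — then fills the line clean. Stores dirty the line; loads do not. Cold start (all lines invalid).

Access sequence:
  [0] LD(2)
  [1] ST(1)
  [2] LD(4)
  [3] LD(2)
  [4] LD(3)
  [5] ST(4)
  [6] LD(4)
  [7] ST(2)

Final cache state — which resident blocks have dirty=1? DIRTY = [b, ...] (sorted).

DIRTY = [2]

  0 | R B2 → L0 miss [-]
  1 | W B1 → L1 miss [D]
  2 | R B4 → L0 miss [-]
  3 | R B2 → L0 miss [-]
  4 | R B3 → L1 miss wb→B1 [-]
  5 | W B4 → L0 miss [D]
  6 | R B4 → L0 hit [D]
  7 | W B2 → L0 miss wb→B4 [D]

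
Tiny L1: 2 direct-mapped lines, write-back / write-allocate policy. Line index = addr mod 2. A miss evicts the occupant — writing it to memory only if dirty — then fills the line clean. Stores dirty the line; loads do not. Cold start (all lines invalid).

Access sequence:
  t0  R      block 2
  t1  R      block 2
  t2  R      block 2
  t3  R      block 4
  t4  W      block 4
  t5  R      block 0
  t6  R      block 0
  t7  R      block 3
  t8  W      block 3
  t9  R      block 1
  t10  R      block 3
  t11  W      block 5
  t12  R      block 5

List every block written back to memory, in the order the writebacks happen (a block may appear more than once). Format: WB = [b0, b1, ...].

0: R B2 -> L0 miss  d=-]
1: R B2 -> L0 hit  d=-]
2: R B2 -> L0 hit  d=-]
3: R B4 -> L0 miss  d=-]
4: W B4 -> L0 hit  d=D]
5: R B0 -> L0 miss wb->B4  d=-]
6: R B0 -> L0 hit  d=-]
7: R B3 -> L1 miss  d=-]
8: W B3 -> L1 hit  d=D]
9: R B1 -> L1 miss wb->B3  d=-]
10: R B3 -> L1 miss  d=-]
11: W B5 -> L1 miss  d=D]
12: R B5 -> L1 hit  d=D]

WB = [4, 3]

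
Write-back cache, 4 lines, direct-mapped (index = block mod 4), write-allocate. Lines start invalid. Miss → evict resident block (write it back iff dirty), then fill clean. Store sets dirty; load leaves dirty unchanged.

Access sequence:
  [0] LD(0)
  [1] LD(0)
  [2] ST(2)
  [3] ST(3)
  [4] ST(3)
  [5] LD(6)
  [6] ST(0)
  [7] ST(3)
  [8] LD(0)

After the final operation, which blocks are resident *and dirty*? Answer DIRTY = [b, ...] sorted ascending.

0: R B0 → L0 miss [-]
1: R B0 → L0 hit [-]
2: W B2 → L2 miss [D]
3: W B3 → L3 miss [D]
4: W B3 → L3 hit [D]
5: R B6 → L2 miss wb→B2 [-]
6: W B0 → L0 hit [D]
7: W B3 → L3 hit [D]
8: R B0 → L0 hit [D]

DIRTY = [0, 3]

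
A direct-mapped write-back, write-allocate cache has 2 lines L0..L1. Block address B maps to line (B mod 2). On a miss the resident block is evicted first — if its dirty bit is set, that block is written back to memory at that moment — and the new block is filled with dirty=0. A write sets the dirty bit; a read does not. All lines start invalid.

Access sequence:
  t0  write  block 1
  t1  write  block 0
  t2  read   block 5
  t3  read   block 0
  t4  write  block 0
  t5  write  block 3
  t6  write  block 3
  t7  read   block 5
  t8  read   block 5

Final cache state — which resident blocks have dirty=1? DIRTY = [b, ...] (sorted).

  0 | W B1 → L1 miss [D]
  1 | W B0 → L0 miss [D]
  2 | R B5 → L1 miss wb→B1 [-]
  3 | R B0 → L0 hit [D]
  4 | W B0 → L0 hit [D]
  5 | W B3 → L1 miss [D]
  6 | W B3 → L1 hit [D]
  7 | R B5 → L1 miss wb→B3 [-]
  8 | R B5 → L1 hit [-]

DIRTY = [0]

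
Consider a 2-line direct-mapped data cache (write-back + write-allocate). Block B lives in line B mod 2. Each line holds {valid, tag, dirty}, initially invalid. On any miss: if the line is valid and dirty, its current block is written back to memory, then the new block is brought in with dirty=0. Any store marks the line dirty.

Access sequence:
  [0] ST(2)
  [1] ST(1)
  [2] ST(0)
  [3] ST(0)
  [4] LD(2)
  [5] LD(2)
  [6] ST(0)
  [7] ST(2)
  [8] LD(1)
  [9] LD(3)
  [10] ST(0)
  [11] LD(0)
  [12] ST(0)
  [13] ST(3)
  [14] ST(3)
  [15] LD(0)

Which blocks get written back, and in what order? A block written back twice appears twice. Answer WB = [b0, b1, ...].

0: W B2 → L0 miss [D]
1: W B1 → L1 miss [D]
2: W B0 → L0 miss wb→B2 [D]
3: W B0 → L0 hit [D]
4: R B2 → L0 miss wb→B0 [-]
5: R B2 → L0 hit [-]
6: W B0 → L0 miss [D]
7: W B2 → L0 miss wb→B0 [D]
8: R B1 → L1 hit [D]
9: R B3 → L1 miss wb→B1 [-]
10: W B0 → L0 miss wb→B2 [D]
11: R B0 → L0 hit [D]
12: W B0 → L0 hit [D]
13: W B3 → L1 hit [D]
14: W B3 → L1 hit [D]
15: R B0 → L0 hit [D]

WB = [2, 0, 0, 1, 2]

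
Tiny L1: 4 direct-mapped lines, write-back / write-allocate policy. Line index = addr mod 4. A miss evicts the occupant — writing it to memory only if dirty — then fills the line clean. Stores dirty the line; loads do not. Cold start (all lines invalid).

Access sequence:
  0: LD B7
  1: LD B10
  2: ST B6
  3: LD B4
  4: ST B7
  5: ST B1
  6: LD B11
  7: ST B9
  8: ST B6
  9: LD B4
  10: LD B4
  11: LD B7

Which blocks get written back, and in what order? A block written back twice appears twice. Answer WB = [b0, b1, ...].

0: R B7 -> L3 miss  d=-]
1: R B10 -> L2 miss  d=-]
2: W B6 -> L2 miss  d=D]
3: R B4 -> L0 miss  d=-]
4: W B7 -> L3 hit  d=D]
5: W B1 -> L1 miss  d=D]
6: R B11 -> L3 miss wb->B7  d=-]
7: W B9 -> L1 miss wb->B1  d=D]
8: W B6 -> L2 hit  d=D]
9: R B4 -> L0 hit  d=-]
10: R B4 -> L0 hit  d=-]
11: R B7 -> L3 miss  d=-]

WB = [7, 1]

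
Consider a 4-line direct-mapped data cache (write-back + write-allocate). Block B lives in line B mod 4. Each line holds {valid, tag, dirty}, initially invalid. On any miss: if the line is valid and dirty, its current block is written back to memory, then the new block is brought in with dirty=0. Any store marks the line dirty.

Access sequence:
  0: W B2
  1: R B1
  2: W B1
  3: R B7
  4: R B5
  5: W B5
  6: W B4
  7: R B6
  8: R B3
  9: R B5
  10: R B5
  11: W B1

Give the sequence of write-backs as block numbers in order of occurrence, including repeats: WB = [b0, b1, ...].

0: W B2 -> L2 miss  d=D]
1: R B1 -> L1 miss  d=-]
2: W B1 -> L1 hit  d=D]
3: R B7 -> L3 miss  d=-]
4: R B5 -> L1 miss wb->B1  d=-]
5: W B5 -> L1 hit  d=D]
6: W B4 -> L0 miss  d=D]
7: R B6 -> L2 miss wb->B2  d=-]
8: R B3 -> L3 miss  d=-]
9: R B5 -> L1 hit  d=D]
10: R B5 -> L1 hit  d=D]
11: W B1 -> L1 miss wb->B5  d=D]

WB = [1, 2, 5]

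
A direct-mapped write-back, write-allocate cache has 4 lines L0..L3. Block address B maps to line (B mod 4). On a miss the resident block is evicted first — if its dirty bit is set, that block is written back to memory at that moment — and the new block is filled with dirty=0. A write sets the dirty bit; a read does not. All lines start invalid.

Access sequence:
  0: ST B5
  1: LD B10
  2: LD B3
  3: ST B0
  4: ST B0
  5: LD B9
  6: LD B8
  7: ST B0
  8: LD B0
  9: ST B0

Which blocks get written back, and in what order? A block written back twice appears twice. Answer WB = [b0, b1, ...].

WB = [5, 0]

0: W B5 -> L1 miss  d=D]
1: R B10 -> L2 miss  d=-]
2: R B3 -> L3 miss  d=-]
3: W B0 -> L0 miss  d=D]
4: W B0 -> L0 hit  d=D]
5: R B9 -> L1 miss wb->B5  d=-]
6: R B8 -> L0 miss wb->B0  d=-]
7: W B0 -> L0 miss  d=D]
8: R B0 -> L0 hit  d=D]
9: W B0 -> L0 hit  d=D]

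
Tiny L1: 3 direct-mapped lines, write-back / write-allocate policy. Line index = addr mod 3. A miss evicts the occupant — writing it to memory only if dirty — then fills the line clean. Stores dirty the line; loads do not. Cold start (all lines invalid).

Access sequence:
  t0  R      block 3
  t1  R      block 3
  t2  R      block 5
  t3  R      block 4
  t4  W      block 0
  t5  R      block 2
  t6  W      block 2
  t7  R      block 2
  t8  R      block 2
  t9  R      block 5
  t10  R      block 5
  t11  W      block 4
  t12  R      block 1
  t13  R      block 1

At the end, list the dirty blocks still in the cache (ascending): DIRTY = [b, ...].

  0 | R B3 → L0 miss [-]
  1 | R B3 → L0 hit [-]
  2 | R B5 → L2 miss [-]
  3 | R B4 → L1 miss [-]
  4 | W B0 → L0 miss [D]
  5 | R B2 → L2 miss [-]
  6 | W B2 → L2 hit [D]
  7 | R B2 → L2 hit [D]
  8 | R B2 → L2 hit [D]
  9 | R B5 → L2 miss wb→B2 [-]
  10 | R B5 → L2 hit [-]
  11 | W B4 → L1 hit [D]
  12 | R B1 → L1 miss wb→B4 [-]
  13 | R B1 → L1 hit [-]

DIRTY = [0]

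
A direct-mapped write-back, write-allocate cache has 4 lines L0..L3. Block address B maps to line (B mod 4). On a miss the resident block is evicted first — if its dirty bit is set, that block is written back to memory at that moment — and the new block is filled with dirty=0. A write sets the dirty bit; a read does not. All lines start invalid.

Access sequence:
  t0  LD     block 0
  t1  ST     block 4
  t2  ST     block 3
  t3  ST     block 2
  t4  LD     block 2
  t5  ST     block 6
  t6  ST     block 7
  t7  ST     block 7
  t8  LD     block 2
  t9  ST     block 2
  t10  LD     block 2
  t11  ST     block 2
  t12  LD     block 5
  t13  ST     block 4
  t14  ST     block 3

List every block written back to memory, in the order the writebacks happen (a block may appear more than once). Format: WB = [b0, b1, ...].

WB = [2, 3, 6, 7]

  0 | R B0 → L0 miss [-]
  1 | W B4 → L0 miss [D]
  2 | W B3 → L3 miss [D]
  3 | W B2 → L2 miss [D]
  4 | R B2 → L2 hit [D]
  5 | W B6 → L2 miss wb→B2 [D]
  6 | W B7 → L3 miss wb→B3 [D]
  7 | W B7 → L3 hit [D]
  8 | R B2 → L2 miss wb→B6 [-]
  9 | W B2 → L2 hit [D]
  10 | R B2 → L2 hit [D]
  11 | W B2 → L2 hit [D]
  12 | R B5 → L1 miss [-]
  13 | W B4 → L0 hit [D]
  14 | W B3 → L3 miss wb→B7 [D]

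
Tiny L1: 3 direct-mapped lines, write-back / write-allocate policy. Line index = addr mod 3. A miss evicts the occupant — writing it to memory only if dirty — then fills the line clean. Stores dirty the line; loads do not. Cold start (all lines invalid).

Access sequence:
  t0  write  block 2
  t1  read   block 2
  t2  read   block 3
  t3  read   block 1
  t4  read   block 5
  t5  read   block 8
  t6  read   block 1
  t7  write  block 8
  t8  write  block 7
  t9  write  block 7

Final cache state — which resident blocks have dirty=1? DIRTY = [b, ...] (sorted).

0: W B2 → L2 miss [D]
1: R B2 → L2 hit [D]
2: R B3 → L0 miss [-]
3: R B1 → L1 miss [-]
4: R B5 → L2 miss wb→B2 [-]
5: R B8 → L2 miss [-]
6: R B1 → L1 hit [-]
7: W B8 → L2 hit [D]
8: W B7 → L1 miss [D]
9: W B7 → L1 hit [D]

DIRTY = [7, 8]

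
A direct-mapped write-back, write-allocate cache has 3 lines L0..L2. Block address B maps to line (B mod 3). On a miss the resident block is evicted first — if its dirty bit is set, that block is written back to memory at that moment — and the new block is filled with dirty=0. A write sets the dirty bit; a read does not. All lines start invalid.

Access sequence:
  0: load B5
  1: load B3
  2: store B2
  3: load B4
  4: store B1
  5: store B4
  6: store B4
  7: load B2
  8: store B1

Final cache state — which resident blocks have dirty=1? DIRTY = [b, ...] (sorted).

DIRTY = [1, 2]

0: R B5 → L2 miss [-]
1: R B3 → L0 miss [-]
2: W B2 → L2 miss [D]
3: R B4 → L1 miss [-]
4: W B1 → L1 miss [D]
5: W B4 → L1 miss wb→B1 [D]
6: W B4 → L1 hit [D]
7: R B2 → L2 hit [D]
8: W B1 → L1 miss wb→B4 [D]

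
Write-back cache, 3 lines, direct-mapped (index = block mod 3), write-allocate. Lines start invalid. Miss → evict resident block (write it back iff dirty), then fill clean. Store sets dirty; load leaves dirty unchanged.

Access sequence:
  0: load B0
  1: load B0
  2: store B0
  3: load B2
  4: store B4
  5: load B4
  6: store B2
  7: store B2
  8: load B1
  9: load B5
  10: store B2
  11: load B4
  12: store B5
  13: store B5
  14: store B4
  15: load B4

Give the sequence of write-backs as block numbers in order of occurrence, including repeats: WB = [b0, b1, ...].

WB = [4, 2, 2]

  0 | R B0 → L0 miss [-]
  1 | R B0 → L0 hit [-]
  2 | W B0 → L0 hit [D]
  3 | R B2 → L2 miss [-]
  4 | W B4 → L1 miss [D]
  5 | R B4 → L1 hit [D]
  6 | W B2 → L2 hit [D]
  7 | W B2 → L2 hit [D]
  8 | R B1 → L1 miss wb→B4 [-]
  9 | R B5 → L2 miss wb→B2 [-]
  10 | W B2 → L2 miss [D]
  11 | R B4 → L1 miss [-]
  12 | W B5 → L2 miss wb→B2 [D]
  13 | W B5 → L2 hit [D]
  14 | W B4 → L1 hit [D]
  15 | R B4 → L1 hit [D]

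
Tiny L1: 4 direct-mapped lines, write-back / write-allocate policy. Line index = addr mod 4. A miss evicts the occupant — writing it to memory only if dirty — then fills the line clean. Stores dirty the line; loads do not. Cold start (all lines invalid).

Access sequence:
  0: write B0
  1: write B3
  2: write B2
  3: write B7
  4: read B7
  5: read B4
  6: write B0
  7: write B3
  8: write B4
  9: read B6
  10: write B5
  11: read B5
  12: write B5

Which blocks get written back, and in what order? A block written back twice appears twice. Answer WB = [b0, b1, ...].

WB = [3, 0, 7, 0, 2]

  0 | W B0 → L0 miss [D]
  1 | W B3 → L3 miss [D]
  2 | W B2 → L2 miss [D]
  3 | W B7 → L3 miss wb→B3 [D]
  4 | R B7 → L3 hit [D]
  5 | R B4 → L0 miss wb→B0 [-]
  6 | W B0 → L0 miss [D]
  7 | W B3 → L3 miss wb→B7 [D]
  8 | W B4 → L0 miss wb→B0 [D]
  9 | R B6 → L2 miss wb→B2 [-]
  10 | W B5 → L1 miss [D]
  11 | R B5 → L1 hit [D]
  12 | W B5 → L1 hit [D]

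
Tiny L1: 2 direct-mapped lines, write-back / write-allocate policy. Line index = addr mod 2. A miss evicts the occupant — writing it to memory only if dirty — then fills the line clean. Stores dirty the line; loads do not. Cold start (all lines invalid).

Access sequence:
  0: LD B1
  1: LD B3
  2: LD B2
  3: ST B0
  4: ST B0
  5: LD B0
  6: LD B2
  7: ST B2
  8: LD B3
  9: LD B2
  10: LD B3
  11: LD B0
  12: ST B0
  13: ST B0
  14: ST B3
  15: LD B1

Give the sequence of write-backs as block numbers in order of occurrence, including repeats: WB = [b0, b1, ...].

WB = [0, 2, 3]

0: R B1 → L1 miss [-]
1: R B3 → L1 miss [-]
2: R B2 → L0 miss [-]
3: W B0 → L0 miss [D]
4: W B0 → L0 hit [D]
5: R B0 → L0 hit [D]
6: R B2 → L0 miss wb→B0 [-]
7: W B2 → L0 hit [D]
8: R B3 → L1 hit [-]
9: R B2 → L0 hit [D]
10: R B3 → L1 hit [-]
11: R B0 → L0 miss wb→B2 [-]
12: W B0 → L0 hit [D]
13: W B0 → L0 hit [D]
14: W B3 → L1 hit [D]
15: R B1 → L1 miss wb→B3 [-]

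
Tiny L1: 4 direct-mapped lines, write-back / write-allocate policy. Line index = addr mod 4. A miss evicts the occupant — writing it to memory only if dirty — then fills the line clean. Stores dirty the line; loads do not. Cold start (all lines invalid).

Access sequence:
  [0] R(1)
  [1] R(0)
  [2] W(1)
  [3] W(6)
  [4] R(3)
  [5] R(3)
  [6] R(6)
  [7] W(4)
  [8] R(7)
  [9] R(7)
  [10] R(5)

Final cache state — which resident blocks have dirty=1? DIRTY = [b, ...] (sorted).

DIRTY = [4, 6]

0: R B1 -> L1 miss  d=-]
1: R B0 -> L0 miss  d=-]
2: W B1 -> L1 hit  d=D]
3: W B6 -> L2 miss  d=D]
4: R B3 -> L3 miss  d=-]
5: R B3 -> L3 hit  d=-]
6: R B6 -> L2 hit  d=D]
7: W B4 -> L0 miss  d=D]
8: R B7 -> L3 miss  d=-]
9: R B7 -> L3 hit  d=-]
10: R B5 -> L1 miss wb->B1  d=-]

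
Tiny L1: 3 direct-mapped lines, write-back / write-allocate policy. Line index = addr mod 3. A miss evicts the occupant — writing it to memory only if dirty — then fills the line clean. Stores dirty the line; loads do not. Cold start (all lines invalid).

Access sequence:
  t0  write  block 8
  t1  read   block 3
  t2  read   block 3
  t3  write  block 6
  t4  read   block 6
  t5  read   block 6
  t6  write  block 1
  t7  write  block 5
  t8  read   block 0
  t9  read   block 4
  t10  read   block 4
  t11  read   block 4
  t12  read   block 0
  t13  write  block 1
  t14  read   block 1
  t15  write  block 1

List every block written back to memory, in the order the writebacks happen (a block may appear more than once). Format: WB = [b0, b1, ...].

WB = [8, 6, 1]

0: W B8 → L2 miss [D]
1: R B3 → L0 miss [-]
2: R B3 → L0 hit [-]
3: W B6 → L0 miss [D]
4: R B6 → L0 hit [D]
5: R B6 → L0 hit [D]
6: W B1 → L1 miss [D]
7: W B5 → L2 miss wb→B8 [D]
8: R B0 → L0 miss wb→B6 [-]
9: R B4 → L1 miss wb→B1 [-]
10: R B4 → L1 hit [-]
11: R B4 → L1 hit [-]
12: R B0 → L0 hit [-]
13: W B1 → L1 miss [D]
14: R B1 → L1 hit [D]
15: W B1 → L1 hit [D]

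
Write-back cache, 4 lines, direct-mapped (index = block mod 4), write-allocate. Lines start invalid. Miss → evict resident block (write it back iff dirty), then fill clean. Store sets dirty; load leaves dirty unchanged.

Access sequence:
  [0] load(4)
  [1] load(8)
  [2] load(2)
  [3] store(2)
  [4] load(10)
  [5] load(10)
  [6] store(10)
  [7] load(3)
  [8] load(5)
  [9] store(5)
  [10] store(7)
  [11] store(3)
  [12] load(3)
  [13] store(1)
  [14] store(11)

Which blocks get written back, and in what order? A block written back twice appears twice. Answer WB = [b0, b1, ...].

0: R B4 → L0 miss [-]
1: R B8 → L0 miss [-]
2: R B2 → L2 miss [-]
3: W B2 → L2 hit [D]
4: R B10 → L2 miss wb→B2 [-]
5: R B10 → L2 hit [-]
6: W B10 → L2 hit [D]
7: R B3 → L3 miss [-]
8: R B5 → L1 miss [-]
9: W B5 → L1 hit [D]
10: W B7 → L3 miss [D]
11: W B3 → L3 miss wb→B7 [D]
12: R B3 → L3 hit [D]
13: W B1 → L1 miss wb→B5 [D]
14: W B11 → L3 miss wb→B3 [D]

WB = [2, 7, 5, 3]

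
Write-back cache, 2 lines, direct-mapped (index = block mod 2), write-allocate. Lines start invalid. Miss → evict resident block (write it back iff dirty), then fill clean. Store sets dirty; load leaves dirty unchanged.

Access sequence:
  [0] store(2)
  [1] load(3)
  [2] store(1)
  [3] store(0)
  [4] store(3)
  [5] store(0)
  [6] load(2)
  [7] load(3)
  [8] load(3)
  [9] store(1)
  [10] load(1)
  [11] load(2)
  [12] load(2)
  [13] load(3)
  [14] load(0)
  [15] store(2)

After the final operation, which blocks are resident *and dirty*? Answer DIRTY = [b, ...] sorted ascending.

DIRTY = [2]

  0 | W B2 → L0 miss [D]
  1 | R B3 → L1 miss [-]
  2 | W B1 → L1 miss [D]
  3 | W B0 → L0 miss wb→B2 [D]
  4 | W B3 → L1 miss wb→B1 [D]
  5 | W B0 → L0 hit [D]
  6 | R B2 → L0 miss wb→B0 [-]
  7 | R B3 → L1 hit [D]
  8 | R B3 → L1 hit [D]
  9 | W B1 → L1 miss wb→B3 [D]
  10 | R B1 → L1 hit [D]
  11 | R B2 → L0 hit [-]
  12 | R B2 → L0 hit [-]
  13 | R B3 → L1 miss wb→B1 [-]
  14 | R B0 → L0 miss [-]
  15 | W B2 → L0 miss [D]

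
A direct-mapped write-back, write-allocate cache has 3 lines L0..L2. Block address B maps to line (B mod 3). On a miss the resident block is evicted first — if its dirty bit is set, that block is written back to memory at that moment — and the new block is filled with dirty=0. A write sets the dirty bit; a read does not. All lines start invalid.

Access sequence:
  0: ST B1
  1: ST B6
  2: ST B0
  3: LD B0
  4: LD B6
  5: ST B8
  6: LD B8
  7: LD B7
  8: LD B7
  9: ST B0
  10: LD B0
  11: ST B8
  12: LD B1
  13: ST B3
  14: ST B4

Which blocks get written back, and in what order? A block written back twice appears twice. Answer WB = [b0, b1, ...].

0: W B1 → L1 miss [D]
1: W B6 → L0 miss [D]
2: W B0 → L0 miss wb→B6 [D]
3: R B0 → L0 hit [D]
4: R B6 → L0 miss wb→B0 [-]
5: W B8 → L2 miss [D]
6: R B8 → L2 hit [D]
7: R B7 → L1 miss wb→B1 [-]
8: R B7 → L1 hit [-]
9: W B0 → L0 miss [D]
10: R B0 → L0 hit [D]
11: W B8 → L2 hit [D]
12: R B1 → L1 miss [-]
13: W B3 → L0 miss wb→B0 [D]
14: W B4 → L1 miss [D]

WB = [6, 0, 1, 0]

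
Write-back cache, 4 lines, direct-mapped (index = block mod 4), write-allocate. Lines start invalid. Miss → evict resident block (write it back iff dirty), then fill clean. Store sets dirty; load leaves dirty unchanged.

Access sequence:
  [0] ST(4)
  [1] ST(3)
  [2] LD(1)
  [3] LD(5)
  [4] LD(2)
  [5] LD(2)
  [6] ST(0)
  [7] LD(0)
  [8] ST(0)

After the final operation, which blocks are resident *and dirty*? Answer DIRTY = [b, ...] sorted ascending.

0: W B4 -> L0 miss  d=D]
1: W B3 -> L3 miss  d=D]
2: R B1 -> L1 miss  d=-]
3: R B5 -> L1 miss  d=-]
4: R B2 -> L2 miss  d=-]
5: R B2 -> L2 hit  d=-]
6: W B0 -> L0 miss wb->B4  d=D]
7: R B0 -> L0 hit  d=D]
8: W B0 -> L0 hit  d=D]

DIRTY = [0, 3]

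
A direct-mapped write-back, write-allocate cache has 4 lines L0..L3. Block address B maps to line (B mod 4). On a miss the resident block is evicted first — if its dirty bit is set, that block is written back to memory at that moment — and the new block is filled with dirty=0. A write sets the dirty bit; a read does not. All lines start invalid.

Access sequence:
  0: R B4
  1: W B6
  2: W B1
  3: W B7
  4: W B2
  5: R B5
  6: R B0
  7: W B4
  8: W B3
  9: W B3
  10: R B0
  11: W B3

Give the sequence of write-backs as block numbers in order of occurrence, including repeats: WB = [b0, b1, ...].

WB = [6, 1, 7, 4]

0: R B4 -> L0 miss  d=-]
1: W B6 -> L2 miss  d=D]
2: W B1 -> L1 miss  d=D]
3: W B7 -> L3 miss  d=D]
4: W B2 -> L2 miss wb->B6  d=D]
5: R B5 -> L1 miss wb->B1  d=-]
6: R B0 -> L0 miss  d=-]
7: W B4 -> L0 miss  d=D]
8: W B3 -> L3 miss wb->B7  d=D]
9: W B3 -> L3 hit  d=D]
10: R B0 -> L0 miss wb->B4  d=-]
11: W B3 -> L3 hit  d=D]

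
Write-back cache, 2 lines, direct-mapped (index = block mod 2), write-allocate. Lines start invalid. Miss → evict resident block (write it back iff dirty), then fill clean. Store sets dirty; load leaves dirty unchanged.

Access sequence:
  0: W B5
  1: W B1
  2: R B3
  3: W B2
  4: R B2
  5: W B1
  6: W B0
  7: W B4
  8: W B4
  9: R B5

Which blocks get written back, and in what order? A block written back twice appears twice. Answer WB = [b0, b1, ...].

0: W B5 → L1 miss [D]
1: W B1 → L1 miss wb→B5 [D]
2: R B3 → L1 miss wb→B1 [-]
3: W B2 → L0 miss [D]
4: R B2 → L0 hit [D]
5: W B1 → L1 miss [D]
6: W B0 → L0 miss wb→B2 [D]
7: W B4 → L0 miss wb→B0 [D]
8: W B4 → L0 hit [D]
9: R B5 → L1 miss wb→B1 [-]

WB = [5, 1, 2, 0, 1]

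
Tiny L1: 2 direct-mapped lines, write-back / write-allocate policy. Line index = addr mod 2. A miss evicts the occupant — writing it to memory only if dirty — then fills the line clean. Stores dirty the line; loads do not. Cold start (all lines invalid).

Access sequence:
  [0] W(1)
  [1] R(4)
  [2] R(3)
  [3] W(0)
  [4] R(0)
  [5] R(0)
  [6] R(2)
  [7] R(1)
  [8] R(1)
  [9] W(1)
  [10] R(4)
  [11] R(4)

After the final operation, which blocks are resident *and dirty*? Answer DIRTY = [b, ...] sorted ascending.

DIRTY = [1]

0: W B1 -> L1 miss  d=D]
1: R B4 -> L0 miss  d=-]
2: R B3 -> L1 miss wb->B1  d=-]
3: W B0 -> L0 miss  d=D]
4: R B0 -> L0 hit  d=D]
5: R B0 -> L0 hit  d=D]
6: R B2 -> L0 miss wb->B0  d=-]
7: R B1 -> L1 miss  d=-]
8: R B1 -> L1 hit  d=-]
9: W B1 -> L1 hit  d=D]
10: R B4 -> L0 miss  d=-]
11: R B4 -> L0 hit  d=-]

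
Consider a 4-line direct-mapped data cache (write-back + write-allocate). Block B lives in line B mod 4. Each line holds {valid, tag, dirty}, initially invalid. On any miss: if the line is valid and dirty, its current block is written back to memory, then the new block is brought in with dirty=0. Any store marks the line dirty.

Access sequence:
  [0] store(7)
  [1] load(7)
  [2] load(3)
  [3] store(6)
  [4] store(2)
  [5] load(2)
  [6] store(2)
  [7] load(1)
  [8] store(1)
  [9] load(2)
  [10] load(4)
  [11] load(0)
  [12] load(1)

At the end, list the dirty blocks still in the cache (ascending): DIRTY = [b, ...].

DIRTY = [1, 2]

  0 | W B7 → L3 miss [D]
  1 | R B7 → L3 hit [D]
  2 | R B3 → L3 miss wb→B7 [-]
  3 | W B6 → L2 miss [D]
  4 | W B2 → L2 miss wb→B6 [D]
  5 | R B2 → L2 hit [D]
  6 | W B2 → L2 hit [D]
  7 | R B1 → L1 miss [-]
  8 | W B1 → L1 hit [D]
  9 | R B2 → L2 hit [D]
  10 | R B4 → L0 miss [-]
  11 | R B0 → L0 miss [-]
  12 | R B1 → L1 hit [D]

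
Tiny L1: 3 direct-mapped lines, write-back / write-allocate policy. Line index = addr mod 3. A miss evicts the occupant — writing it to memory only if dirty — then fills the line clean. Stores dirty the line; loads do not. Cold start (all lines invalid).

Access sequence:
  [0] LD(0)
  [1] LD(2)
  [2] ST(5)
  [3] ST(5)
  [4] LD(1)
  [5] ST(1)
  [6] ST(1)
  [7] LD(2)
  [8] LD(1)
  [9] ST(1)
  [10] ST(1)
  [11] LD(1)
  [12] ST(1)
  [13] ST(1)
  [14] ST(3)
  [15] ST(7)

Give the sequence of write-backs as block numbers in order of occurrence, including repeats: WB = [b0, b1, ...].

WB = [5, 1]

  0 | R B0 → L0 miss [-]
  1 | R B2 → L2 miss [-]
  2 | W B5 → L2 miss [D]
  3 | W B5 → L2 hit [D]
  4 | R B1 → L1 miss [-]
  5 | W B1 → L1 hit [D]
  6 | W B1 → L1 hit [D]
  7 | R B2 → L2 miss wb→B5 [-]
  8 | R B1 → L1 hit [D]
  9 | W B1 → L1 hit [D]
  10 | W B1 → L1 hit [D]
  11 | R B1 → L1 hit [D]
  12 | W B1 → L1 hit [D]
  13 | W B1 → L1 hit [D]
  14 | W B3 → L0 miss [D]
  15 | W B7 → L1 miss wb→B1 [D]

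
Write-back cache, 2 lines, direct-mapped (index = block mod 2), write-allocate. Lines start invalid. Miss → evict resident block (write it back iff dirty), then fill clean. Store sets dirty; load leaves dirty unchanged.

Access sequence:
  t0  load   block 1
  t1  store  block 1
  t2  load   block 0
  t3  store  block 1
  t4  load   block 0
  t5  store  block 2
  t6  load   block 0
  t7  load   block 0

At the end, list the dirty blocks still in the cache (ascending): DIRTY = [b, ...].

0: R B1 → L1 miss [-]
1: W B1 → L1 hit [D]
2: R B0 → L0 miss [-]
3: W B1 → L1 hit [D]
4: R B0 → L0 hit [-]
5: W B2 → L0 miss [D]
6: R B0 → L0 miss wb→B2 [-]
7: R B0 → L0 hit [-]

DIRTY = [1]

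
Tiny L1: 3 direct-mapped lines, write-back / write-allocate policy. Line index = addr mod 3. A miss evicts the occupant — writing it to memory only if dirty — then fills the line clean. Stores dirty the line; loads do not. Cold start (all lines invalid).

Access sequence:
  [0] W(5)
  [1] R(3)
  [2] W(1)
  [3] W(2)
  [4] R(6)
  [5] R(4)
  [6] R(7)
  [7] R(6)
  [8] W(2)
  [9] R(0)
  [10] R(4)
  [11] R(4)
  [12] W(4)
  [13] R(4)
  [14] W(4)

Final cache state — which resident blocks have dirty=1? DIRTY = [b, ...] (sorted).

DIRTY = [2, 4]

0: W B5 → L2 miss [D]
1: R B3 → L0 miss [-]
2: W B1 → L1 miss [D]
3: W B2 → L2 miss wb→B5 [D]
4: R B6 → L0 miss [-]
5: R B4 → L1 miss wb→B1 [-]
6: R B7 → L1 miss [-]
7: R B6 → L0 hit [-]
8: W B2 → L2 hit [D]
9: R B0 → L0 miss [-]
10: R B4 → L1 miss [-]
11: R B4 → L1 hit [-]
12: W B4 → L1 hit [D]
13: R B4 → L1 hit [D]
14: W B4 → L1 hit [D]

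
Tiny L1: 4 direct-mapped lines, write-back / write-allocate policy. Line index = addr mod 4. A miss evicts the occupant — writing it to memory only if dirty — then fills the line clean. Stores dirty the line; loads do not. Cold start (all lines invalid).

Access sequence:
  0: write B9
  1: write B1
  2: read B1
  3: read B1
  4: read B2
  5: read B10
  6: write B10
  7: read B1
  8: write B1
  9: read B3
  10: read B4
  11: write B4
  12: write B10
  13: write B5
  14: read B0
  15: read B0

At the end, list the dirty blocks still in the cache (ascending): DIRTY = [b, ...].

DIRTY = [5, 10]

  0 | W B9 → L1 miss [D]
  1 | W B1 → L1 miss wb→B9 [D]
  2 | R B1 → L1 hit [D]
  3 | R B1 → L1 hit [D]
  4 | R B2 → L2 miss [-]
  5 | R B10 → L2 miss [-]
  6 | W B10 → L2 hit [D]
  7 | R B1 → L1 hit [D]
  8 | W B1 → L1 hit [D]
  9 | R B3 → L3 miss [-]
  10 | R B4 → L0 miss [-]
  11 | W B4 → L0 hit [D]
  12 | W B10 → L2 hit [D]
  13 | W B5 → L1 miss wb→B1 [D]
  14 | R B0 → L0 miss wb→B4 [-]
  15 | R B0 → L0 hit [-]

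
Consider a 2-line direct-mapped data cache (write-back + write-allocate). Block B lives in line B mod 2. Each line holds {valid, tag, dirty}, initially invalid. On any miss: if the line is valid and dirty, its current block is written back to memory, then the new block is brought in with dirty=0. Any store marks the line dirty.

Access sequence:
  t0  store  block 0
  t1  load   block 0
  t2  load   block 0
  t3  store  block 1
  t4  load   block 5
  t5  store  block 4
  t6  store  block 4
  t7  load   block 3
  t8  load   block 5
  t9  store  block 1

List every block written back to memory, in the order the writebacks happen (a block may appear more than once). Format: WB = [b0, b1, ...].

  0 | W B0 → L0 miss [D]
  1 | R B0 → L0 hit [D]
  2 | R B0 → L0 hit [D]
  3 | W B1 → L1 miss [D]
  4 | R B5 → L1 miss wb→B1 [-]
  5 | W B4 → L0 miss wb→B0 [D]
  6 | W B4 → L0 hit [D]
  7 | R B3 → L1 miss [-]
  8 | R B5 → L1 miss [-]
  9 | W B1 → L1 miss [D]

WB = [1, 0]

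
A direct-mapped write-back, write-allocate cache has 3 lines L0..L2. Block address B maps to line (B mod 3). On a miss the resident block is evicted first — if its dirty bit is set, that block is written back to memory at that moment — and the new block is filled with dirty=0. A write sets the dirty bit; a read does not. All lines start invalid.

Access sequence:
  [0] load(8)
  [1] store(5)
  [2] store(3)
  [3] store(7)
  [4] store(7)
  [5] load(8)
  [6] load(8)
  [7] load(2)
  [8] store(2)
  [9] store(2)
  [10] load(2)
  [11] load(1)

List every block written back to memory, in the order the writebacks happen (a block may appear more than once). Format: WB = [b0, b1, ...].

0: R B8 -> L2 miss  d=-]
1: W B5 -> L2 miss  d=D]
2: W B3 -> L0 miss  d=D]
3: W B7 -> L1 miss  d=D]
4: W B7 -> L1 hit  d=D]
5: R B8 -> L2 miss wb->B5  d=-]
6: R B8 -> L2 hit  d=-]
7: R B2 -> L2 miss  d=-]
8: W B2 -> L2 hit  d=D]
9: W B2 -> L2 hit  d=D]
10: R B2 -> L2 hit  d=D]
11: R B1 -> L1 miss wb->B7  d=-]

WB = [5, 7]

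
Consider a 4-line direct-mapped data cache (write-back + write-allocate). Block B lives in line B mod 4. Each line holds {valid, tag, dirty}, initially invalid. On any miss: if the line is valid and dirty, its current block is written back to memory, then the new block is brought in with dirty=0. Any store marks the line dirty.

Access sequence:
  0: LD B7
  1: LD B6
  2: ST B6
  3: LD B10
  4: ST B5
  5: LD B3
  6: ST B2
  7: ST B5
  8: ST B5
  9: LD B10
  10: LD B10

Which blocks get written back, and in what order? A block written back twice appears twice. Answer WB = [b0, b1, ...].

WB = [6, 2]

  0 | R B7 → L3 miss [-]
  1 | R B6 → L2 miss [-]
  2 | W B6 → L2 hit [D]
  3 | R B10 → L2 miss wb→B6 [-]
  4 | W B5 → L1 miss [D]
  5 | R B3 → L3 miss [-]
  6 | W B2 → L2 miss [D]
  7 | W B5 → L1 hit [D]
  8 | W B5 → L1 hit [D]
  9 | R B10 → L2 miss wb→B2 [-]
  10 | R B10 → L2 hit [-]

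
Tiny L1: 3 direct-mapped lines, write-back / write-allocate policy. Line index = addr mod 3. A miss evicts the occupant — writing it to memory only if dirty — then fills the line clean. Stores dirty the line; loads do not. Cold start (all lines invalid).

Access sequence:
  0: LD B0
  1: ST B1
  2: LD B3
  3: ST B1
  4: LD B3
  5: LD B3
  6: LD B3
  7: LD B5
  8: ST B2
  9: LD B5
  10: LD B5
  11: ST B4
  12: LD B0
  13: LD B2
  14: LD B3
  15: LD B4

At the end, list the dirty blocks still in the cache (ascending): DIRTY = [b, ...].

0: R B0 -> L0 miss  d=-]
1: W B1 -> L1 miss  d=D]
2: R B3 -> L0 miss  d=-]
3: W B1 -> L1 hit  d=D]
4: R B3 -> L0 hit  d=-]
5: R B3 -> L0 hit  d=-]
6: R B3 -> L0 hit  d=-]
7: R B5 -> L2 miss  d=-]
8: W B2 -> L2 miss  d=D]
9: R B5 -> L2 miss wb->B2  d=-]
10: R B5 -> L2 hit  d=-]
11: W B4 -> L1 miss wb->B1  d=D]
12: R B0 -> L0 miss  d=-]
13: R B2 -> L2 miss  d=-]
14: R B3 -> L0 miss  d=-]
15: R B4 -> L1 hit  d=D]

DIRTY = [4]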